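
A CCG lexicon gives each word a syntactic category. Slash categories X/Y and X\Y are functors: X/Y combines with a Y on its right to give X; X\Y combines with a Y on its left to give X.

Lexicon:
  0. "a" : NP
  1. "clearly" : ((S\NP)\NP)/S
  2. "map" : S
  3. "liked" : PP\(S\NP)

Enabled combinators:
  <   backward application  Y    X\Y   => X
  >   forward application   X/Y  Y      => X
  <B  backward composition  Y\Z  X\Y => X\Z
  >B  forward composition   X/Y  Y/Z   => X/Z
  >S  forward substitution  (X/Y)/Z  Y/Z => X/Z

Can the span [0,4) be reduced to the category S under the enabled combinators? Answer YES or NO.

NP ((S\NP)\NP)/S S PP\(S\NP)
CKY chart[0,4] = {PP}; S ∉ chart

NO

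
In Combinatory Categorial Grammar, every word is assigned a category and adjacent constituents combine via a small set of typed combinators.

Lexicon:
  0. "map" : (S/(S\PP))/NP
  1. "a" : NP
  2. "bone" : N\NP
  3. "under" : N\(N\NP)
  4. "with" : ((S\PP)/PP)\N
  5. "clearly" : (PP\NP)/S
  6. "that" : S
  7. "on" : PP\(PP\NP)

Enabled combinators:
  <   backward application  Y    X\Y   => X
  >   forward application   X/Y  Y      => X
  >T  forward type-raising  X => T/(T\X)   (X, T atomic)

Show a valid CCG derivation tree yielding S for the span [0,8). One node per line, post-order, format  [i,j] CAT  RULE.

[0,1] (S/(S\PP))/NP  lex  "map"
[1,2] NP  lex  "a"
[0,2] S/(S\PP)  >  k=1
[2,3] N\NP  lex  "bone"
[3,4] N\(N\NP)  lex  "under"
[2,4] N  <  k=3
[4,5] ((S\PP)/PP)\N  lex  "with"
[2,5] (S\PP)/PP  <  k=4
[5,6] (PP\NP)/S  lex  "clearly"
[6,7] S  lex  "that"
[5,7] PP\NP  >  k=6
[7,8] PP\(PP\NP)  lex  "on"
[5,8] PP  <  k=7
[2,8] S\PP  >  k=5
[0,8] S  >  k=2

[0,8] S   >
  [0,2] S/(S\PP)   >
    [0,1] "map" : (S/(S\PP))/NP
    [1,2] "a" : NP
  [2,8] S\PP   >
    [2,5] (S\PP)/PP   <
      [2,4] N   <
        [2,3] "bone" : N\NP
        [3,4] "under" : N\(N\NP)
      [4,5] "with" : ((S\PP)/PP)\N
    [5,8] PP   <
      [5,7] PP\NP   >
        [5,6] "clearly" : (PP\NP)/S
        [6,7] "that" : S
      [7,8] "on" : PP\(PP\NP)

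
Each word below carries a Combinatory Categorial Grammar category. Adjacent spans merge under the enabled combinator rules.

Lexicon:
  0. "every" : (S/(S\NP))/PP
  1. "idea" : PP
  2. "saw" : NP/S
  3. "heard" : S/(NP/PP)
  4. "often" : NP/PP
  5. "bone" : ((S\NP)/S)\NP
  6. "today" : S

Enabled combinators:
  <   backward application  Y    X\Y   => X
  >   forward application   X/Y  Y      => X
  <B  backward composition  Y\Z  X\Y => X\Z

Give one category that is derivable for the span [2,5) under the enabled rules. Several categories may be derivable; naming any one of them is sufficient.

NP

[0,7] S   >
  [0,2] S/(S\NP)   >
    [0,1] "every" : (S/(S\NP))/PP
    [1,2] "idea" : PP
  [2,7] S\NP   >
    [2,6] (S\NP)/S   <
      [2,5] NP   >
        [2,3] "saw" : NP/S
        [3,5] S   >
          [3,4] "heard" : S/(NP/PP)
          [4,5] "often" : NP/PP
      [5,6] "bone" : ((S\NP)/S)\NP
    [6,7] "today" : S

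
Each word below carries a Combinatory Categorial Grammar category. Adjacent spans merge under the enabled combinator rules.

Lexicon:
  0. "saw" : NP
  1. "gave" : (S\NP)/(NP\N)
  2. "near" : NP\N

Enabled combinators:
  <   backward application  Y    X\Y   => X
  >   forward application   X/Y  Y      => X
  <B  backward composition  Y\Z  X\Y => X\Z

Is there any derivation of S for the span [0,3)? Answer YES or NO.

YES

[0,3] S   <
  [0,1] "saw" : NP
  [1,3] S\NP   >
    [1,2] "gave" : (S\NP)/(NP\N)
    [2,3] "near" : NP\N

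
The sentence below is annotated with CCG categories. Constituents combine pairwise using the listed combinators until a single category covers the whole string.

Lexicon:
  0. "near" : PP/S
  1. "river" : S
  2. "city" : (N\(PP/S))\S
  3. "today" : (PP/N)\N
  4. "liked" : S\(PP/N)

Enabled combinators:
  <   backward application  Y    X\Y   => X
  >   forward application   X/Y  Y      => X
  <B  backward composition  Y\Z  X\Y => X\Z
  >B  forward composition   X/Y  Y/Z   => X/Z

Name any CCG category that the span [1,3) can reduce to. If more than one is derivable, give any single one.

N\(PP/S)

[0,5] S   <
  [0,3] N   <
    [0,1] "near" : PP/S
    [1,3] N\(PP/S)   <
      [1,2] "river" : S
      [2,3] "city" : (N\(PP/S))\S
  [3,5] S\N   <B
    [3,4] "today" : (PP/N)\N
    [4,5] "liked" : S\(PP/N)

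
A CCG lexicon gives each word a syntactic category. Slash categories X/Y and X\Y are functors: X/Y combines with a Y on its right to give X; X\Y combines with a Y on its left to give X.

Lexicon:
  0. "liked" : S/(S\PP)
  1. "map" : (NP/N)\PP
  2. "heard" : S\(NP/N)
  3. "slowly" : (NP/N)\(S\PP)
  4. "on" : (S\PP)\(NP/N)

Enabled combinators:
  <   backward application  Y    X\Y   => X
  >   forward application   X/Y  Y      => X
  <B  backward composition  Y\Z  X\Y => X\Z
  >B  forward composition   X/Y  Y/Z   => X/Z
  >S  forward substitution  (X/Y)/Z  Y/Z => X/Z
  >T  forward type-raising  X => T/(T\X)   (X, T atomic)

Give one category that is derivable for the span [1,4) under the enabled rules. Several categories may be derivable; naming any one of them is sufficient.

[0,5] S   >
  [0,1] "liked" : S/(S\PP)
  [1,5] S\PP   <
    [1,4] NP/N   <
      [1,3] S\PP   <B
        [1,2] "map" : (NP/N)\PP
        [2,3] "heard" : S\(NP/N)
      [3,4] "slowly" : (NP/N)\(S\PP)
    [4,5] "on" : (S\PP)\(NP/N)

NP/N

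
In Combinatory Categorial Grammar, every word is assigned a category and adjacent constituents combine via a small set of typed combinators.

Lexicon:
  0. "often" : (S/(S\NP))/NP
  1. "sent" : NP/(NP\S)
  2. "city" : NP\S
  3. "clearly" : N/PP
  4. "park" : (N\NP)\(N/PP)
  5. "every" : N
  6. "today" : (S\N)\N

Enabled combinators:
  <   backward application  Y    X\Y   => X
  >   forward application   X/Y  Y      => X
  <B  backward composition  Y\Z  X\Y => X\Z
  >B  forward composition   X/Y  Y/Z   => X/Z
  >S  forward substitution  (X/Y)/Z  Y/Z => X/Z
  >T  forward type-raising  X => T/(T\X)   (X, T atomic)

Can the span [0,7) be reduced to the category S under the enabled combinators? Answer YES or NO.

YES

[0,7] S   >
  [0,3] S/(S\NP)   >
    [0,1] "often" : (S/(S\NP))/NP
    [1,3] NP   >
      [1,2] "sent" : NP/(NP\S)
      [2,3] "city" : NP\S
  [3,7] S\NP   <B
    [3,5] N\NP   <
      [3,4] "clearly" : N/PP
      [4,5] "park" : (N\NP)\(N/PP)
    [5,7] S\N   <
      [5,6] "every" : N
      [6,7] "today" : (S\N)\N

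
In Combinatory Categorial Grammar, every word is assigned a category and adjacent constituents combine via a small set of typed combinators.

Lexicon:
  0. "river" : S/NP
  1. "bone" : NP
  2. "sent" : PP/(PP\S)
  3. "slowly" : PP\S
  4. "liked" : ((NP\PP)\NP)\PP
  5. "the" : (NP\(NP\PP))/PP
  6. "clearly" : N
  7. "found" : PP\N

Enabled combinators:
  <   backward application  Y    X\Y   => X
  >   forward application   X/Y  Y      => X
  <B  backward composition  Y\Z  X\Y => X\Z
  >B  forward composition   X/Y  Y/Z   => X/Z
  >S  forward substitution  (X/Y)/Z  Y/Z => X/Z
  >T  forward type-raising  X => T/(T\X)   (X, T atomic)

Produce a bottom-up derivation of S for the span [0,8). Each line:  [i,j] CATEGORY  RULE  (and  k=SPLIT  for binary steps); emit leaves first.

[0,1] S/NP  lex  "river"
[1,2] NP  lex  "bone"
[2,3] PP/(PP\S)  lex  "sent"
[3,4] PP\S  lex  "slowly"
[2,4] PP  >  k=3
[4,5] ((NP\PP)\NP)\PP  lex  "liked"
[2,5] (NP\PP)\NP  <  k=4
[1,5] NP\PP  <  k=2
[5,6] (NP\(NP\PP))/PP  lex  "the"
[6,7] N  lex  "clearly"
[7,8] PP\N  lex  "found"
[6,8] PP  <  k=7
[5,8] NP\(NP\PP)  >  k=6
[1,8] NP  <  k=5
[0,8] S  >  k=1

[0,8] S   >
  [0,1] "river" : S/NP
  [1,8] NP   <
    [1,5] NP\PP   <
      [1,2] "bone" : NP
      [2,5] (NP\PP)\NP   <
        [2,4] PP   >
          [2,3] "sent" : PP/(PP\S)
          [3,4] "slowly" : PP\S
        [4,5] "liked" : ((NP\PP)\NP)\PP
    [5,8] NP\(NP\PP)   >
      [5,6] "the" : (NP\(NP\PP))/PP
      [6,8] PP   <
        [6,7] "clearly" : N
        [7,8] "found" : PP\N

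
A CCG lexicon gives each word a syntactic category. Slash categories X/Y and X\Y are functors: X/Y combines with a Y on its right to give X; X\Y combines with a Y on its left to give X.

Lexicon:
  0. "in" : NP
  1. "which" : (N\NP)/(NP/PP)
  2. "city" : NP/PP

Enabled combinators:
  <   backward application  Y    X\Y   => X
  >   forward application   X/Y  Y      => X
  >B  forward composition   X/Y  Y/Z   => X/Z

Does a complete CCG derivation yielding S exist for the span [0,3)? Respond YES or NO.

NO

NP (N\NP)/(NP/PP) NP/PP
CKY chart[0,3] = {N}; S ∉ chart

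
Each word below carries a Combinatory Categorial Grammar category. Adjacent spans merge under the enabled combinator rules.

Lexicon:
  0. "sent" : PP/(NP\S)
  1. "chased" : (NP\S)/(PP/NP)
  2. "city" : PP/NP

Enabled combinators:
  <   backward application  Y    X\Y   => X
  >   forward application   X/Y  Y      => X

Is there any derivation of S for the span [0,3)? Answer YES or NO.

PP/(NP\S) (NP\S)/(PP/NP) PP/NP
CKY chart[0,3] = {PP}; S ∉ chart

NO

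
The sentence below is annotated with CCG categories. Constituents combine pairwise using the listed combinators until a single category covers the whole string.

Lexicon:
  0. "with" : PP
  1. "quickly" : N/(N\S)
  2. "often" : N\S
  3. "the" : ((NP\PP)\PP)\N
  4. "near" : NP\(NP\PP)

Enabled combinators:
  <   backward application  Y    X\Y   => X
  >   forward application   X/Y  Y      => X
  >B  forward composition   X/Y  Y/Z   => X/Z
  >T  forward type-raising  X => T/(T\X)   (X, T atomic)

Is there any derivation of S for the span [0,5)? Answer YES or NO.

PP N/(N\S) N\S ((NP\PP)\PP)\N NP\(NP\PP)
CKY chart[0,5] = {N/(N\NP), NP, NP/(NP\NP), PP/(PP\NP), S/(S\NP)}; S ∉ chart

NO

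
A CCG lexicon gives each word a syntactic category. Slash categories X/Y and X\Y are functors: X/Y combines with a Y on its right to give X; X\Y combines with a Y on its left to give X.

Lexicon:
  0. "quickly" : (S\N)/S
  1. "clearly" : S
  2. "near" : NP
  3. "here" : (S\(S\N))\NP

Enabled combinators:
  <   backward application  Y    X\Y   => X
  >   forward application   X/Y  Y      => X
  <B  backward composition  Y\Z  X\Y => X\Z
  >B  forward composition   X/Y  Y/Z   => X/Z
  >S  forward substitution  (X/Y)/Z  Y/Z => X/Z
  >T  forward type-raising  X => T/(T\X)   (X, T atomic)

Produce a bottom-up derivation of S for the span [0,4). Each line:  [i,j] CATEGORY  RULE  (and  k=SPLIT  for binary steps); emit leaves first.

[0,1] (S\N)/S  lex  "quickly"
[1,2] S  lex  "clearly"
[0,2] S\N  >  k=1
[2,3] NP  lex  "near"
[3,4] (S\(S\N))\NP  lex  "here"
[2,4] S\(S\N)  <  k=3
[0,4] S  <  k=2

[0,4] S   <
  [0,2] S\N   >
    [0,1] "quickly" : (S\N)/S
    [1,2] "clearly" : S
  [2,4] S\(S\N)   <
    [2,3] "near" : NP
    [3,4] "here" : (S\(S\N))\NP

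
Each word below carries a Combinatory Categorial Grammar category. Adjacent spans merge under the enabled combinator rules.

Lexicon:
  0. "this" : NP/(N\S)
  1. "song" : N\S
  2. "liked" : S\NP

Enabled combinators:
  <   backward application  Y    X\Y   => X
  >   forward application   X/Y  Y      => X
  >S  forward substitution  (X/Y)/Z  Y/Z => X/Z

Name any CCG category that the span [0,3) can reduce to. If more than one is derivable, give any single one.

[0,3] S   <
  [0,2] NP   >
    [0,1] "this" : NP/(N\S)
    [1,2] "song" : N\S
  [2,3] "liked" : S\NP

S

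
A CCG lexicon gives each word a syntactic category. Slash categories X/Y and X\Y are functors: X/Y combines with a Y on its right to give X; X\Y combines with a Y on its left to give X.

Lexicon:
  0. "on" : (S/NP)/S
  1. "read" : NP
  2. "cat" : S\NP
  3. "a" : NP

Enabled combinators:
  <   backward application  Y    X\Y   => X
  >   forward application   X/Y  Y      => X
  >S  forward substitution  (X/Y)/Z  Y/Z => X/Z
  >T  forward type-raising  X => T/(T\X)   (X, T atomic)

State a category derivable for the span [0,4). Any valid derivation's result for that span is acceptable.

[0,4] S   >
  [0,3] S/NP   >
    [0,1] "on" : (S/NP)/S
    [1,3] S   <
      [1,2] "read" : NP
      [2,3] "cat" : S\NP
  [3,4] "a" : NP

S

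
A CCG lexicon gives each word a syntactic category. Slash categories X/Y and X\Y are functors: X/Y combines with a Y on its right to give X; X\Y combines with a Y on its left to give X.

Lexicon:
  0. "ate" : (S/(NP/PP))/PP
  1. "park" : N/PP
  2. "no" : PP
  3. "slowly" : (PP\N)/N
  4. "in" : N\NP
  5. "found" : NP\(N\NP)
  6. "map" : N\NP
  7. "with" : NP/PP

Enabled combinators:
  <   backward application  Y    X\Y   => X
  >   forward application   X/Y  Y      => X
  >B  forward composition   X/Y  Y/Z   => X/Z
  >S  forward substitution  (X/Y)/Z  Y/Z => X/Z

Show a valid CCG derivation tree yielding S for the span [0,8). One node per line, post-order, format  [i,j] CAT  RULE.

[0,8] S   >
  [0,7] S/(NP/PP)   >
    [0,1] "ate" : (S/(NP/PP))/PP
    [1,7] PP   <
      [1,3] N   >
        [1,2] "park" : N/PP
        [2,3] "no" : PP
      [3,7] PP\N   >
        [3,4] "slowly" : (PP\N)/N
        [4,7] N   <
          [4,6] NP   <
            [4,5] "in" : N\NP
            [5,6] "found" : NP\(N\NP)
          [6,7] "map" : N\NP
  [7,8] "with" : NP/PP

[0,1] (S/(NP/PP))/PP  lex  "ate"
[1,2] N/PP  lex  "park"
[2,3] PP  lex  "no"
[1,3] N  >  k=2
[3,4] (PP\N)/N  lex  "slowly"
[4,5] N\NP  lex  "in"
[5,6] NP\(N\NP)  lex  "found"
[4,6] NP  <  k=5
[6,7] N\NP  lex  "map"
[4,7] N  <  k=6
[3,7] PP\N  >  k=4
[1,7] PP  <  k=3
[0,7] S/(NP/PP)  >  k=1
[7,8] NP/PP  lex  "with"
[0,8] S  >  k=7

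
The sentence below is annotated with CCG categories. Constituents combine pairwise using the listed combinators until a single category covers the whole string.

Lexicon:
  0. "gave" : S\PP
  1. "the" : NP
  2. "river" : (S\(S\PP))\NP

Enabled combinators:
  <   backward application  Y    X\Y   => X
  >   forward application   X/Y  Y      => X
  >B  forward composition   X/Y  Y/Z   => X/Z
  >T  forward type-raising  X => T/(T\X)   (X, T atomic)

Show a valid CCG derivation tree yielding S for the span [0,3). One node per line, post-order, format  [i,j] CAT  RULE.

[0,1] S\PP  lex  "gave"
[1,2] NP  lex  "the"
[2,3] (S\(S\PP))\NP  lex  "river"
[1,3] S\(S\PP)  <  k=2
[0,3] S  <  k=1

[0,3] S   <
  [0,1] "gave" : S\PP
  [1,3] S\(S\PP)   <
    [1,2] "the" : NP
    [2,3] "river" : (S\(S\PP))\NP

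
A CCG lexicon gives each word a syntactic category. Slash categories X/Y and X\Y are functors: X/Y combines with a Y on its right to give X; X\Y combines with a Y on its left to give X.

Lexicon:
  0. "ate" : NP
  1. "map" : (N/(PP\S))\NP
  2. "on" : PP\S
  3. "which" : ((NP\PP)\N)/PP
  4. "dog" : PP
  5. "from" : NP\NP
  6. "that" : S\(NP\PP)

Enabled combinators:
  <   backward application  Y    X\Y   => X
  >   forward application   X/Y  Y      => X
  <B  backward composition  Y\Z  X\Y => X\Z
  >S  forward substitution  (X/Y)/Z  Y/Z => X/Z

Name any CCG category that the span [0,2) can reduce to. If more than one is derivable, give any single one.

[0,7] S   <
  [0,6] NP\PP   <B
    [0,5] NP\PP   <
      [0,3] N   >
        [0,2] N/(PP\S)   <
          [0,1] "ate" : NP
          [1,2] "map" : (N/(PP\S))\NP
        [2,3] "on" : PP\S
      [3,5] (NP\PP)\N   >
        [3,4] "which" : ((NP\PP)\N)/PP
        [4,5] "dog" : PP
    [5,6] "from" : NP\NP
  [6,7] "that" : S\(NP\PP)

N/(PP\S)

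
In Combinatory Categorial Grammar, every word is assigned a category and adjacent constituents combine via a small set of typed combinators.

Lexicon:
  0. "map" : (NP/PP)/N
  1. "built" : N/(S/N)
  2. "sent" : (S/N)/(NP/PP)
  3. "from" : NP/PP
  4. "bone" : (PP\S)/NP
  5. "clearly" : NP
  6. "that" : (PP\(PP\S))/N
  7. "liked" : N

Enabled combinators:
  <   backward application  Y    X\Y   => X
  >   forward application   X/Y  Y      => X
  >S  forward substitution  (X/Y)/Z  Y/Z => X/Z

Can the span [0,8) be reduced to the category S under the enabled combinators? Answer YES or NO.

(NP/PP)/N N/(S/N) (S/N)/(NP/PP) NP/PP (PP\S)/NP NP (PP\(PP\S))/N N
CKY chart[0,8] = {NP}; S ∉ chart

NO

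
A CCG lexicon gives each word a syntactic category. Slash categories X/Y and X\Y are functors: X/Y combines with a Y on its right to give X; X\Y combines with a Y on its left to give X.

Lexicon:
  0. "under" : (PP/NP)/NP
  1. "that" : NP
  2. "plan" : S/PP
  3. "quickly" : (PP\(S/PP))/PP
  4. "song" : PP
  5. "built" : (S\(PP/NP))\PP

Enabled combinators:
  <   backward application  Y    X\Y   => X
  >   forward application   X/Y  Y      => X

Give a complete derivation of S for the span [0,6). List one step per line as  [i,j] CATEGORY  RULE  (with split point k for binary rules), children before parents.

[0,6] S   <
  [0,2] PP/NP   >
    [0,1] "under" : (PP/NP)/NP
    [1,2] "that" : NP
  [2,6] S\(PP/NP)   <
    [2,5] PP   <
      [2,3] "plan" : S/PP
      [3,5] PP\(S/PP)   >
        [3,4] "quickly" : (PP\(S/PP))/PP
        [4,5] "song" : PP
    [5,6] "built" : (S\(PP/NP))\PP

[0,1] (PP/NP)/NP  lex  "under"
[1,2] NP  lex  "that"
[0,2] PP/NP  >  k=1
[2,3] S/PP  lex  "plan"
[3,4] (PP\(S/PP))/PP  lex  "quickly"
[4,5] PP  lex  "song"
[3,5] PP\(S/PP)  >  k=4
[2,5] PP  <  k=3
[5,6] (S\(PP/NP))\PP  lex  "built"
[2,6] S\(PP/NP)  <  k=5
[0,6] S  <  k=2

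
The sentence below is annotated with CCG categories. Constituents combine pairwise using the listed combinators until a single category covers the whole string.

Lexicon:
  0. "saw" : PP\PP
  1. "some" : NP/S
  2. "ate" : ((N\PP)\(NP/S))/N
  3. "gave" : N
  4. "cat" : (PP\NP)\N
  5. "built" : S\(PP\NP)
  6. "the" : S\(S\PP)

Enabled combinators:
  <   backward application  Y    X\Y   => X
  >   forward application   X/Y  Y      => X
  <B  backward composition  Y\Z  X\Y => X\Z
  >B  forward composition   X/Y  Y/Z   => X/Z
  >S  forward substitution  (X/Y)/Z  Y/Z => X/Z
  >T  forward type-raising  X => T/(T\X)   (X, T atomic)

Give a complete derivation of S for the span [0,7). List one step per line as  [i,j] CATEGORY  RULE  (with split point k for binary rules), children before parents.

[0,7] S   <
  [0,6] S\PP   <B
    [0,4] N\PP   <B
      [0,1] "saw" : PP\PP
      [1,4] N\PP   <
        [1,2] "some" : NP/S
        [2,4] (N\PP)\(NP/S)   >
          [2,3] "ate" : ((N\PP)\(NP/S))/N
          [3,4] "gave" : N
    [4,6] S\N   <B
      [4,5] "cat" : (PP\NP)\N
      [5,6] "built" : S\(PP\NP)
  [6,7] "the" : S\(S\PP)

[0,1] PP\PP  lex  "saw"
[1,2] NP/S  lex  "some"
[2,3] ((N\PP)\(NP/S))/N  lex  "ate"
[3,4] N  lex  "gave"
[2,4] (N\PP)\(NP/S)  >  k=3
[1,4] N\PP  <  k=2
[0,4] N\PP  <B  k=1
[4,5] (PP\NP)\N  lex  "cat"
[5,6] S\(PP\NP)  lex  "built"
[4,6] S\N  <B  k=5
[0,6] S\PP  <B  k=4
[6,7] S\(S\PP)  lex  "the"
[0,7] S  <  k=6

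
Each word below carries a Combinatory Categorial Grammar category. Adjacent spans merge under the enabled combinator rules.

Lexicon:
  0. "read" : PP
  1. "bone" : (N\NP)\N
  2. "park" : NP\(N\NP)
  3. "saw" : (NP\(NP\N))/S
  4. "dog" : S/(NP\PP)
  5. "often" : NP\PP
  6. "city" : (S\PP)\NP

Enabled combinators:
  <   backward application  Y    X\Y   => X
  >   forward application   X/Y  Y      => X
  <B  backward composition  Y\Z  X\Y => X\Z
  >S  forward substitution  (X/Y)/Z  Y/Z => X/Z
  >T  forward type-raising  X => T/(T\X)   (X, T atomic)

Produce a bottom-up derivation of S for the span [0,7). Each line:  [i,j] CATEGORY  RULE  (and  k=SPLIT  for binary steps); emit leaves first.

[0,1] PP  lex  "read"
[1,2] (N\NP)\N  lex  "bone"
[2,3] NP\(N\NP)  lex  "park"
[1,3] NP\N  <B  k=2
[3,4] (NP\(NP\N))/S  lex  "saw"
[4,5] S/(NP\PP)  lex  "dog"
[5,6] NP\PP  lex  "often"
[4,6] S  >  k=5
[3,6] NP\(NP\N)  >  k=4
[1,6] NP  <  k=3
[6,7] (S\PP)\NP  lex  "city"
[1,7] S\PP  <  k=6
[0,7] S  <  k=1

[0,7] S   <
  [0,1] "read" : PP
  [1,7] S\PP   <
    [1,6] NP   <
      [1,3] NP\N   <B
        [1,2] "bone" : (N\NP)\N
        [2,3] "park" : NP\(N\NP)
      [3,6] NP\(NP\N)   >
        [3,4] "saw" : (NP\(NP\N))/S
        [4,6] S   >
          [4,5] "dog" : S/(NP\PP)
          [5,6] "often" : NP\PP
    [6,7] "city" : (S\PP)\NP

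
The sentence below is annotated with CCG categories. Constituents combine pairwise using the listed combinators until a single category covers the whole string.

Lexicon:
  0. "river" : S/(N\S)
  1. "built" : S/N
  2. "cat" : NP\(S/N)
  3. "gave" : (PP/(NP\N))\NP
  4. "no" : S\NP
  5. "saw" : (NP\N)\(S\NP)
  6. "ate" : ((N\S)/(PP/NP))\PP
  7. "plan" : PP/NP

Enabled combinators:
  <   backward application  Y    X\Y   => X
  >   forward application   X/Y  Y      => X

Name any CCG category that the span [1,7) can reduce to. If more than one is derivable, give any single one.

(N\S)/(PP/NP)

[0,8] S   >
  [0,1] "river" : S/(N\S)
  [1,8] N\S   >
    [1,7] (N\S)/(PP/NP)   <
      [1,6] PP   >
        [1,4] PP/(NP\N)   <
          [1,3] NP   <
            [1,2] "built" : S/N
            [2,3] "cat" : NP\(S/N)
          [3,4] "gave" : (PP/(NP\N))\NP
        [4,6] NP\N   <
          [4,5] "no" : S\NP
          [5,6] "saw" : (NP\N)\(S\NP)
      [6,7] "ate" : ((N\S)/(PP/NP))\PP
    [7,8] "plan" : PP/NP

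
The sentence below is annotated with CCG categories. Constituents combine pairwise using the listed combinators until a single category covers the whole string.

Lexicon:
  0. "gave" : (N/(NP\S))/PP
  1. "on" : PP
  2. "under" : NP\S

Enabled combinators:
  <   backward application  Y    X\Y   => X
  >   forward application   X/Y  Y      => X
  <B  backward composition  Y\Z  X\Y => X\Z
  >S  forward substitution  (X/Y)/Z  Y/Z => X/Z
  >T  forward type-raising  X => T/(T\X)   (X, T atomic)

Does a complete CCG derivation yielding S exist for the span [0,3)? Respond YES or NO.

NO

(N/(NP\S))/PP PP NP\S
CKY chart[0,3] = {N, N/(N\N), NP/(NP\N), PP/(PP\N), S/(S\N)}; S ∉ chart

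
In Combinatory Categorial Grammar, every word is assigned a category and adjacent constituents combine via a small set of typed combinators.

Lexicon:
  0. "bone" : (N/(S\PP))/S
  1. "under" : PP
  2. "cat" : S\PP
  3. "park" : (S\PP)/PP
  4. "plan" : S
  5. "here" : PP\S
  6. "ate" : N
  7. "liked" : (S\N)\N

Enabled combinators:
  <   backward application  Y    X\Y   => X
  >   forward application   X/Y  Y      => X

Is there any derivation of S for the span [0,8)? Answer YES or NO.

YES

[0,8] S   <
  [0,6] N   >
    [0,3] N/(S\PP)   >
      [0,1] "bone" : (N/(S\PP))/S
      [1,3] S   <
        [1,2] "under" : PP
        [2,3] "cat" : S\PP
    [3,6] S\PP   >
      [3,4] "park" : (S\PP)/PP
      [4,6] PP   <
        [4,5] "plan" : S
        [5,6] "here" : PP\S
  [6,8] S\N   <
    [6,7] "ate" : N
    [7,8] "liked" : (S\N)\N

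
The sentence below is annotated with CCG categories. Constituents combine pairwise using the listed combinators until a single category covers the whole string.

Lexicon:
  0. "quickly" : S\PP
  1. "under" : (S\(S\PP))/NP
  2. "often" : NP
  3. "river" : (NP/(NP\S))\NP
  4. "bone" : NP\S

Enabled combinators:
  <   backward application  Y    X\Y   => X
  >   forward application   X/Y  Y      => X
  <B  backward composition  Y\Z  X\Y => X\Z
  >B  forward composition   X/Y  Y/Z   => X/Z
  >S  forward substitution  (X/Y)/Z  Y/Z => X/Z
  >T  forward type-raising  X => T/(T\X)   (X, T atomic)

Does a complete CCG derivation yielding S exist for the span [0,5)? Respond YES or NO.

YES

[0,5] S   <
  [0,1] "quickly" : S\PP
  [1,5] S\(S\PP)   >
    [1,2] "under" : (S\(S\PP))/NP
    [2,5] NP   >
      [2,4] NP/(NP\S)   <
        [2,3] "often" : NP
        [3,4] "river" : (NP/(NP\S))\NP
      [4,5] "bone" : NP\S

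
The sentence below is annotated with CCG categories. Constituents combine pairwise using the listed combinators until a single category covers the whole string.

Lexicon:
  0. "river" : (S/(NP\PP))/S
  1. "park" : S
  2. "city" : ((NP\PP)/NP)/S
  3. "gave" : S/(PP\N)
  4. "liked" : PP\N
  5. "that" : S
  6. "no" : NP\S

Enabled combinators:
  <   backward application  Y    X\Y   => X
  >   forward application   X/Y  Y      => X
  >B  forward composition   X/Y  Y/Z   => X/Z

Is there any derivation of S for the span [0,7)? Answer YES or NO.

[0,7] S   >
  [0,2] S/(NP\PP)   >
    [0,1] "river" : (S/(NP\PP))/S
    [1,2] "park" : S
  [2,7] NP\PP   >
    [2,5] (NP\PP)/NP   >
      [2,3] "city" : ((NP\PP)/NP)/S
      [3,5] S   >
        [3,4] "gave" : S/(PP\N)
        [4,5] "liked" : PP\N
    [5,7] NP   <
      [5,6] "that" : S
      [6,7] "no" : NP\S

YES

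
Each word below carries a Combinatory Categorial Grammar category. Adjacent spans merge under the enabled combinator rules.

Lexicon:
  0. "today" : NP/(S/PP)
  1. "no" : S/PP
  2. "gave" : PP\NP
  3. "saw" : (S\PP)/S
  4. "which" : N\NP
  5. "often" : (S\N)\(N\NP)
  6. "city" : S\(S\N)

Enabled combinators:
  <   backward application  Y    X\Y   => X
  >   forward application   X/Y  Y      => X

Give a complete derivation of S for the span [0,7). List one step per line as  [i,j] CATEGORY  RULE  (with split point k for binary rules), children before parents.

[0,7] S   <
  [0,3] PP   <
    [0,2] NP   >
      [0,1] "today" : NP/(S/PP)
      [1,2] "no" : S/PP
    [2,3] "gave" : PP\NP
  [3,7] S\PP   >
    [3,4] "saw" : (S\PP)/S
    [4,7] S   <
      [4,6] S\N   <
        [4,5] "which" : N\NP
        [5,6] "often" : (S\N)\(N\NP)
      [6,7] "city" : S\(S\N)

[0,1] NP/(S/PP)  lex  "today"
[1,2] S/PP  lex  "no"
[0,2] NP  >  k=1
[2,3] PP\NP  lex  "gave"
[0,3] PP  <  k=2
[3,4] (S\PP)/S  lex  "saw"
[4,5] N\NP  lex  "which"
[5,6] (S\N)\(N\NP)  lex  "often"
[4,6] S\N  <  k=5
[6,7] S\(S\N)  lex  "city"
[4,7] S  <  k=6
[3,7] S\PP  >  k=4
[0,7] S  <  k=3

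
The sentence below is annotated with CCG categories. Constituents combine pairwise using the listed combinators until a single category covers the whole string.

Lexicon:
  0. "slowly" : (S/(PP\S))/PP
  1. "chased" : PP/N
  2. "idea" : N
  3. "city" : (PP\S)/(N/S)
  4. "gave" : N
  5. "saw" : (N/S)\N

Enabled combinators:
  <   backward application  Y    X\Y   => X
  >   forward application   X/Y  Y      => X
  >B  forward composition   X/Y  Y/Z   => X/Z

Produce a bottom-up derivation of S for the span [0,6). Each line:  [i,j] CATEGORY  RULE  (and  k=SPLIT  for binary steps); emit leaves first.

[0,1] (S/(PP\S))/PP  lex  "slowly"
[1,2] PP/N  lex  "chased"
[2,3] N  lex  "idea"
[1,3] PP  >  k=2
[0,3] S/(PP\S)  >  k=1
[3,4] (PP\S)/(N/S)  lex  "city"
[4,5] N  lex  "gave"
[5,6] (N/S)\N  lex  "saw"
[4,6] N/S  <  k=5
[3,6] PP\S  >  k=4
[0,6] S  >  k=3

[0,6] S   >
  [0,3] S/(PP\S)   >
    [0,1] "slowly" : (S/(PP\S))/PP
    [1,3] PP   >
      [1,2] "chased" : PP/N
      [2,3] "idea" : N
  [3,6] PP\S   >
    [3,4] "city" : (PP\S)/(N/S)
    [4,6] N/S   <
      [4,5] "gave" : N
      [5,6] "saw" : (N/S)\N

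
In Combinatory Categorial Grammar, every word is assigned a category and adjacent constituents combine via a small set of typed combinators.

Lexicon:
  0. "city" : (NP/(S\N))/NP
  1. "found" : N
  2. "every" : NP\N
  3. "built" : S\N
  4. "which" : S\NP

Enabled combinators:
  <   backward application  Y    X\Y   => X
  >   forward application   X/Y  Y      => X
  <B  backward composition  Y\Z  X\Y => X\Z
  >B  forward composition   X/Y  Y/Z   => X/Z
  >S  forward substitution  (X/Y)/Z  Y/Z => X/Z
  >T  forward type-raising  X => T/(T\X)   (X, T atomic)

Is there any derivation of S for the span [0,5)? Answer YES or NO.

YES

[0,5] S   <
  [0,4] NP   >
    [0,3] NP/(S\N)   >
      [0,1] "city" : (NP/(S\N))/NP
      [1,3] NP   <
        [1,2] "found" : N
        [2,3] "every" : NP\N
    [3,4] "built" : S\N
  [4,5] "which" : S\NP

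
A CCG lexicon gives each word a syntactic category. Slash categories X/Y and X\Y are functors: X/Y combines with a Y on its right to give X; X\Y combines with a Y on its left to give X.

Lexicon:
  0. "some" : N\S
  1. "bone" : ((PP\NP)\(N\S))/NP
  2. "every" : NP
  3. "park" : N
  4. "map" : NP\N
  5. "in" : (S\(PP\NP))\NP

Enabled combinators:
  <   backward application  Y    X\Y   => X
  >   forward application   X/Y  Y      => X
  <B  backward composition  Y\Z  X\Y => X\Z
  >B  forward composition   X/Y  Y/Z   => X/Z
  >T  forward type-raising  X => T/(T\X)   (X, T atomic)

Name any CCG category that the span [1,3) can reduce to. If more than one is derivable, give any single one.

[0,6] S   <
  [0,3] PP\NP   <
    [0,1] "some" : N\S
    [1,3] (PP\NP)\(N\S)   >
      [1,2] "bone" : ((PP\NP)\(N\S))/NP
      [2,3] "every" : NP
  [3,6] S\(PP\NP)   <
    [3,5] NP   >
      [3,4] NP/(NP\N)   >T
        [3,4] "park" : N
      [4,5] "map" : NP\N
    [5,6] "in" : (S\(PP\NP))\NP

(PP\NP)\(N\S)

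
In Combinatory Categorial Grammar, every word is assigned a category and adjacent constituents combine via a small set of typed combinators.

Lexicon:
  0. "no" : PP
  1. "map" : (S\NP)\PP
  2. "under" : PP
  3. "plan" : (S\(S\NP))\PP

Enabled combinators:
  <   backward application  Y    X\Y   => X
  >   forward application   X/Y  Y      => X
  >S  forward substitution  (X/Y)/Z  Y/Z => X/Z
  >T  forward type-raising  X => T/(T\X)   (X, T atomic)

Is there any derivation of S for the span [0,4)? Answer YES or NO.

YES

[0,4] S   <
  [0,2] S\NP   <
    [0,1] "no" : PP
    [1,2] "map" : (S\NP)\PP
  [2,4] S\(S\NP)   <
    [2,3] "under" : PP
    [3,4] "plan" : (S\(S\NP))\PP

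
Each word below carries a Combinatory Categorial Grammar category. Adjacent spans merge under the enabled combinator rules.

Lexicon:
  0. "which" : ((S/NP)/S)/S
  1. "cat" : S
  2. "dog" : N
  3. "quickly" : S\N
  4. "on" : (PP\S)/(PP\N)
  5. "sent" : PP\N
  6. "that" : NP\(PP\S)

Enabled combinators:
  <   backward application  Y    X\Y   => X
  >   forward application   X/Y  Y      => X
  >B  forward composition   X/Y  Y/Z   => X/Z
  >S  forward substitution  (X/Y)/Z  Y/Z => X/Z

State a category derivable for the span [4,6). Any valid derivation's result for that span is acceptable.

[0,7] S   >
  [0,4] S/NP   >
    [0,2] (S/NP)/S   >
      [0,1] "which" : ((S/NP)/S)/S
      [1,2] "cat" : S
    [2,4] S   <
      [2,3] "dog" : N
      [3,4] "quickly" : S\N
  [4,7] NP   <
    [4,6] PP\S   >
      [4,5] "on" : (PP\S)/(PP\N)
      [5,6] "sent" : PP\N
    [6,7] "that" : NP\(PP\S)

PP\S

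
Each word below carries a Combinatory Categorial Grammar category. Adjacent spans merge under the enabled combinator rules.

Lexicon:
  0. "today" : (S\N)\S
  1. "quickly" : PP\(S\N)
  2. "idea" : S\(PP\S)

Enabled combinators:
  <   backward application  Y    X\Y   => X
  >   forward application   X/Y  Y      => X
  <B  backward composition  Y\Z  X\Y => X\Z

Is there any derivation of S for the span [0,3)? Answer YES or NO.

YES

[0,3] S   <
  [0,2] PP\S   <B
    [0,1] "today" : (S\N)\S
    [1,2] "quickly" : PP\(S\N)
  [2,3] "idea" : S\(PP\S)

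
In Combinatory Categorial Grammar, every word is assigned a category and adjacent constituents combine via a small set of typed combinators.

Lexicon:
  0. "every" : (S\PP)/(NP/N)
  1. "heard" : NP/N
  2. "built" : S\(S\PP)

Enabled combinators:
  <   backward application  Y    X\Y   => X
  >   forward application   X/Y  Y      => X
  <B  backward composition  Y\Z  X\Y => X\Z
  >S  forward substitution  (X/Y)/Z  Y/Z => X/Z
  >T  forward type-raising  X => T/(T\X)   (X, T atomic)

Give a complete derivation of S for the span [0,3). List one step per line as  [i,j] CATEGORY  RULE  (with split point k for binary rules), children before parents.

[0,1] (S\PP)/(NP/N)  lex  "every"
[1,2] NP/N  lex  "heard"
[0,2] S\PP  >  k=1
[2,3] S\(S\PP)  lex  "built"
[0,3] S  <  k=2

[0,3] S   <
  [0,2] S\PP   >
    [0,1] "every" : (S\PP)/(NP/N)
    [1,2] "heard" : NP/N
  [2,3] "built" : S\(S\PP)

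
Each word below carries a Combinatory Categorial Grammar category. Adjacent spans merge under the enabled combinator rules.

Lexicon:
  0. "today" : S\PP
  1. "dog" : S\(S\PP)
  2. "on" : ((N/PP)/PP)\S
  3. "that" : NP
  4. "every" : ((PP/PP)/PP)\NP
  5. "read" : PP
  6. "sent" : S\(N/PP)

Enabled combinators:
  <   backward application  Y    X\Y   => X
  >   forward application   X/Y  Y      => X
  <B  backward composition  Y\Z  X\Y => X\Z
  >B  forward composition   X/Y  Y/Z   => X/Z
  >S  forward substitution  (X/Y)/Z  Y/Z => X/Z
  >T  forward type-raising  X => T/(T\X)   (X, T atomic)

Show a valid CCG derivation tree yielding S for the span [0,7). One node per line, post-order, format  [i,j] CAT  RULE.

[0,1] S\PP  lex  "today"
[1,2] S\(S\PP)  lex  "dog"
[0,2] S  <  k=1
[2,3] ((N/PP)/PP)\S  lex  "on"
[0,3] (N/PP)/PP  <  k=2
[3,4] NP  lex  "that"
[4,5] ((PP/PP)/PP)\NP  lex  "every"
[3,5] (PP/PP)/PP  <  k=4
[5,6] PP  lex  "read"
[3,6] PP/PP  >  k=5
[0,6] N/PP  >S  k=3
[6,7] S\(N/PP)  lex  "sent"
[0,7] S  <  k=6

[0,7] S   <
  [0,6] N/PP   >S
    [0,3] (N/PP)/PP   <
      [0,2] S   <
        [0,1] "today" : S\PP
        [1,2] "dog" : S\(S\PP)
      [2,3] "on" : ((N/PP)/PP)\S
    [3,6] PP/PP   >
      [3,5] (PP/PP)/PP   <
        [3,4] "that" : NP
        [4,5] "every" : ((PP/PP)/PP)\NP
      [5,6] "read" : PP
  [6,7] "sent" : S\(N/PP)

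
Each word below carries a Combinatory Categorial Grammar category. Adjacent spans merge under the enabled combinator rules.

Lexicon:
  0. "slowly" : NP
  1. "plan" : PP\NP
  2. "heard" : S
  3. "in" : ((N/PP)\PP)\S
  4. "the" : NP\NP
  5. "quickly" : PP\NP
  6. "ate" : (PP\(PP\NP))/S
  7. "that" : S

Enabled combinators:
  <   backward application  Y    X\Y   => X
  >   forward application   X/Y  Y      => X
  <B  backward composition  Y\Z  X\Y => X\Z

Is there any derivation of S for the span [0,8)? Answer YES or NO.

NO

NP PP\NP S ((N/PP)\PP)\S NP\NP PP\NP (PP\(PP\NP))/S S
CKY chart[0,8] = {N}; S ∉ chart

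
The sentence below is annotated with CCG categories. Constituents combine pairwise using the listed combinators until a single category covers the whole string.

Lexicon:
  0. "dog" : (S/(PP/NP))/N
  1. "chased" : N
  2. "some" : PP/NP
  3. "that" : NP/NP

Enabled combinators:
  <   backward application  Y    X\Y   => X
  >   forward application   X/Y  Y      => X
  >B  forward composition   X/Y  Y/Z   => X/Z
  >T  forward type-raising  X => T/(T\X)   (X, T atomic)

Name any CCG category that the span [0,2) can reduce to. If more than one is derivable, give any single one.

[0,4] S   >
  [0,2] S/(PP/NP)   >
    [0,1] "dog" : (S/(PP/NP))/N
    [1,2] "chased" : N
  [2,4] PP/NP   >B
    [2,3] "some" : PP/NP
    [3,4] "that" : NP/NP

S/(PP/NP)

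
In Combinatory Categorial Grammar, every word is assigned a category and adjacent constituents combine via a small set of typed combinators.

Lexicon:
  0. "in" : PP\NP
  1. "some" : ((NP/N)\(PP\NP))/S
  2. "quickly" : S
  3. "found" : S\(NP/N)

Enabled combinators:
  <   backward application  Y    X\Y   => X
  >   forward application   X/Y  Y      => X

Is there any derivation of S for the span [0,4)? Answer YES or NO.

YES

[0,4] S   <
  [0,3] NP/N   <
    [0,1] "in" : PP\NP
    [1,3] (NP/N)\(PP\NP)   >
      [1,2] "some" : ((NP/N)\(PP\NP))/S
      [2,3] "quickly" : S
  [3,4] "found" : S\(NP/N)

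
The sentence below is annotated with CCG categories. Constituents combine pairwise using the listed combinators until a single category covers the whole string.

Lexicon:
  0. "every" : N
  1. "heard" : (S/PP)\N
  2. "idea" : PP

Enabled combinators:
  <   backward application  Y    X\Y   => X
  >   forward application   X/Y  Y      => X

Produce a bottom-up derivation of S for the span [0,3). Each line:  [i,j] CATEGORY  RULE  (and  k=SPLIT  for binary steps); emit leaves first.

[0,1] N  lex  "every"
[1,2] (S/PP)\N  lex  "heard"
[0,2] S/PP  <  k=1
[2,3] PP  lex  "idea"
[0,3] S  >  k=2

[0,3] S   >
  [0,2] S/PP   <
    [0,1] "every" : N
    [1,2] "heard" : (S/PP)\N
  [2,3] "idea" : PP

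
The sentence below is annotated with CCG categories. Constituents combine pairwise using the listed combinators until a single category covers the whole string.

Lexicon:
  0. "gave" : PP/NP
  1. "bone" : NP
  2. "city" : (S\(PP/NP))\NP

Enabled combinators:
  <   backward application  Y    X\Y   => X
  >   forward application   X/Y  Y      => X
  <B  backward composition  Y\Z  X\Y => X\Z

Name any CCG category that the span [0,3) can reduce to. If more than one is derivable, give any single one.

S

[0,3] S   <
  [0,1] "gave" : PP/NP
  [1,3] S\(PP/NP)   <
    [1,2] "bone" : NP
    [2,3] "city" : (S\(PP/NP))\NP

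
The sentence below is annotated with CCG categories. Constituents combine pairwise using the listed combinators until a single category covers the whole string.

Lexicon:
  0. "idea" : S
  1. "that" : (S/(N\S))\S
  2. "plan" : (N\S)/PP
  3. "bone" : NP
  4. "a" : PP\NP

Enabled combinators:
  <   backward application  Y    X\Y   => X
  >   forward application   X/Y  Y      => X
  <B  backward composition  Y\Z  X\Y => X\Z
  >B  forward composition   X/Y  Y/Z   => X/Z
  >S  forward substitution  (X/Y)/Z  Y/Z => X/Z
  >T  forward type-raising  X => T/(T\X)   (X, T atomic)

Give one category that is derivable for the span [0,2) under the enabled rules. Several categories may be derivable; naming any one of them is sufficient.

S/(N\S)

[0,5] S   >
  [0,2] S/(N\S)   <
    [0,1] "idea" : S
    [1,2] "that" : (S/(N\S))\S
  [2,5] N\S   >
    [2,3] "plan" : (N\S)/PP
    [3,5] PP   <
      [3,4] "bone" : NP
      [4,5] "a" : PP\NP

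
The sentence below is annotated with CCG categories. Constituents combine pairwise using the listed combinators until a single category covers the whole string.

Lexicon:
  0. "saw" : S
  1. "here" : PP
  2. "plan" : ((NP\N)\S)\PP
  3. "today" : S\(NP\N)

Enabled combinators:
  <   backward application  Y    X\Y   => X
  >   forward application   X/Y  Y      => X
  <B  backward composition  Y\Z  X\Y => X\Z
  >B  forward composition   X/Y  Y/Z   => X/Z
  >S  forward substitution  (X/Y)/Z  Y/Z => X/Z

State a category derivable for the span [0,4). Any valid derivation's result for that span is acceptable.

[0,4] S   <
  [0,3] NP\N   <
    [0,1] "saw" : S
    [1,3] (NP\N)\S   <
      [1,2] "here" : PP
      [2,3] "plan" : ((NP\N)\S)\PP
  [3,4] "today" : S\(NP\N)

S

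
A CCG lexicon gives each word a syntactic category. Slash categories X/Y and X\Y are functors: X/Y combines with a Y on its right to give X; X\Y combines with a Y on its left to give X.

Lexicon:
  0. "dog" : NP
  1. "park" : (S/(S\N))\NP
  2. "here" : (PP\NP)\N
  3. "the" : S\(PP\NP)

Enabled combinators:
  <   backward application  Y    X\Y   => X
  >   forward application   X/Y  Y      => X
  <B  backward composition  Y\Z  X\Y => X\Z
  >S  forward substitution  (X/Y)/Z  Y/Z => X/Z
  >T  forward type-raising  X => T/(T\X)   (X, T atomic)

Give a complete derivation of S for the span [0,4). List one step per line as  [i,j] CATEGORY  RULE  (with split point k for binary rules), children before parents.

[0,4] S   >
  [0,2] S/(S\N)   <
    [0,1] "dog" : NP
    [1,2] "park" : (S/(S\N))\NP
  [2,4] S\N   <B
    [2,3] "here" : (PP\NP)\N
    [3,4] "the" : S\(PP\NP)

[0,1] NP  lex  "dog"
[1,2] (S/(S\N))\NP  lex  "park"
[0,2] S/(S\N)  <  k=1
[2,3] (PP\NP)\N  lex  "here"
[3,4] S\(PP\NP)  lex  "the"
[2,4] S\N  <B  k=3
[0,4] S  >  k=2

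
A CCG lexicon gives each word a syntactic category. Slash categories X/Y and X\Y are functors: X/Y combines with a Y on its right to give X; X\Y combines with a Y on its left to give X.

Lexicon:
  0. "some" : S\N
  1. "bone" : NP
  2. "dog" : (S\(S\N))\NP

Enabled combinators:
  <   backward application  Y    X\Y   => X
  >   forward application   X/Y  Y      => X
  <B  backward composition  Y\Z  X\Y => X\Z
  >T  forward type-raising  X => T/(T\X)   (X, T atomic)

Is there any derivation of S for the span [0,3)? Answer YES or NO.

YES

[0,3] S   <
  [0,1] "some" : S\N
  [1,3] S\(S\N)   <
    [1,2] "bone" : NP
    [2,3] "dog" : (S\(S\N))\NP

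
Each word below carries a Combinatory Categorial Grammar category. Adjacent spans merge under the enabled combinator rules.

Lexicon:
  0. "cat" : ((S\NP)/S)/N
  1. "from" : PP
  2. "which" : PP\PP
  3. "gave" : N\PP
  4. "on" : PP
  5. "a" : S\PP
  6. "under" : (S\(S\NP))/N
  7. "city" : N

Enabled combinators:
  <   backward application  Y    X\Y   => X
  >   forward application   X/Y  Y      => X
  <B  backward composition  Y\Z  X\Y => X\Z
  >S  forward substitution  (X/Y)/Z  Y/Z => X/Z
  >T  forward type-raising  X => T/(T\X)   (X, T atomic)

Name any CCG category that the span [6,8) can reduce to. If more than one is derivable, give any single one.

S\(S\NP)

[0,8] S   <
  [0,6] S\NP   >
    [0,4] (S\NP)/S   >
      [0,1] "cat" : ((S\NP)/S)/N
      [1,4] N   <
        [1,2] "from" : PP
        [2,4] N\PP   <B
          [2,3] "which" : PP\PP
          [3,4] "gave" : N\PP
    [4,6] S   >
      [4,5] S/(S\PP)   >T
        [4,5] "on" : PP
      [5,6] "a" : S\PP
  [6,8] S\(S\NP)   >
    [6,7] "under" : (S\(S\NP))/N
    [7,8] "city" : N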